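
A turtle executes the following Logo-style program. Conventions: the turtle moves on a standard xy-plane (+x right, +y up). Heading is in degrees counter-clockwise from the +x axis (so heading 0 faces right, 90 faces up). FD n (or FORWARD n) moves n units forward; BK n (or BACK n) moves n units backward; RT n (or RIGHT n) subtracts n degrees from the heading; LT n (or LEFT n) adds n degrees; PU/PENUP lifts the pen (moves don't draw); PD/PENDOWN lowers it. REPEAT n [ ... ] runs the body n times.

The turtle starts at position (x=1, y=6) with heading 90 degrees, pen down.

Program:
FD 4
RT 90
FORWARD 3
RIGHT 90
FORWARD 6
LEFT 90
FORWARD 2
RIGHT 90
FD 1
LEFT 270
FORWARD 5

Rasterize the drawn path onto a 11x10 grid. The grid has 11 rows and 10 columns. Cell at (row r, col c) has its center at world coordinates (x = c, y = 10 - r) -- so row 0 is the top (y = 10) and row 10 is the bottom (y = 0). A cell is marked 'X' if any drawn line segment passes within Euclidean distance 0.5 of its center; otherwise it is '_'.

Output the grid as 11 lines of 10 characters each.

Segment 0: (1,6) -> (1,10)
Segment 1: (1,10) -> (4,10)
Segment 2: (4,10) -> (4,4)
Segment 3: (4,4) -> (6,4)
Segment 4: (6,4) -> (6,3)
Segment 5: (6,3) -> (1,3)

Answer: _XXXX_____
_X__X_____
_X__X_____
_X__X_____
_X__X_____
____X_____
____XXX___
_XXXXXX___
__________
__________
__________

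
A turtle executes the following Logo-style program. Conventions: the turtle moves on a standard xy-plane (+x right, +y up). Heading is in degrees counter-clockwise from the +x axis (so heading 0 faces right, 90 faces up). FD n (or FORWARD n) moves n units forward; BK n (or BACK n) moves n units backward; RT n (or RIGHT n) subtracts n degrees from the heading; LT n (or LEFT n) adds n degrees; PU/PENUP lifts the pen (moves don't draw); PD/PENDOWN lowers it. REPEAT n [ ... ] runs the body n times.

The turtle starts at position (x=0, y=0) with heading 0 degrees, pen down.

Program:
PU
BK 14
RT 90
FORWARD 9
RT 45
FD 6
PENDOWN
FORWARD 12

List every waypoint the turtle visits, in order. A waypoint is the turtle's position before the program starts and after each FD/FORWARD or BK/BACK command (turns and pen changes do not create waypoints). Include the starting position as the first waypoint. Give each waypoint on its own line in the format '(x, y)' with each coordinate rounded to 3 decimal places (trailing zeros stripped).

Executing turtle program step by step:
Start: pos=(0,0), heading=0, pen down
PU: pen up
BK 14: (0,0) -> (-14,0) [heading=0, move]
RT 90: heading 0 -> 270
FD 9: (-14,0) -> (-14,-9) [heading=270, move]
RT 45: heading 270 -> 225
FD 6: (-14,-9) -> (-18.243,-13.243) [heading=225, move]
PD: pen down
FD 12: (-18.243,-13.243) -> (-26.728,-21.728) [heading=225, draw]
Final: pos=(-26.728,-21.728), heading=225, 1 segment(s) drawn
Waypoints (5 total):
(0, 0)
(-14, 0)
(-14, -9)
(-18.243, -13.243)
(-26.728, -21.728)

Answer: (0, 0)
(-14, 0)
(-14, -9)
(-18.243, -13.243)
(-26.728, -21.728)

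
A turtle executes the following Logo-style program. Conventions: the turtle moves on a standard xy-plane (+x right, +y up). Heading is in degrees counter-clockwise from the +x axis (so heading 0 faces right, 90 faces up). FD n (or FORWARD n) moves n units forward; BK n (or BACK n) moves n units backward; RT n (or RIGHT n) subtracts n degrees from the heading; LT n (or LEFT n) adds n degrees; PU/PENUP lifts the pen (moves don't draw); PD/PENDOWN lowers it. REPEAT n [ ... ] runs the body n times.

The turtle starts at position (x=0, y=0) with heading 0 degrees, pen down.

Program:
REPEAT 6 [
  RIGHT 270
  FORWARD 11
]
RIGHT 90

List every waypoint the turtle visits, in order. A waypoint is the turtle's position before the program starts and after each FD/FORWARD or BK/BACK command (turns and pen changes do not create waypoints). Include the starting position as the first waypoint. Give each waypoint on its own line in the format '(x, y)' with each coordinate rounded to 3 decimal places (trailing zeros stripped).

Executing turtle program step by step:
Start: pos=(0,0), heading=0, pen down
REPEAT 6 [
  -- iteration 1/6 --
  RT 270: heading 0 -> 90
  FD 11: (0,0) -> (0,11) [heading=90, draw]
  -- iteration 2/6 --
  RT 270: heading 90 -> 180
  FD 11: (0,11) -> (-11,11) [heading=180, draw]
  -- iteration 3/6 --
  RT 270: heading 180 -> 270
  FD 11: (-11,11) -> (-11,0) [heading=270, draw]
  -- iteration 4/6 --
  RT 270: heading 270 -> 0
  FD 11: (-11,0) -> (0,0) [heading=0, draw]
  -- iteration 5/6 --
  RT 270: heading 0 -> 90
  FD 11: (0,0) -> (0,11) [heading=90, draw]
  -- iteration 6/6 --
  RT 270: heading 90 -> 180
  FD 11: (0,11) -> (-11,11) [heading=180, draw]
]
RT 90: heading 180 -> 90
Final: pos=(-11,11), heading=90, 6 segment(s) drawn
Waypoints (7 total):
(0, 0)
(0, 11)
(-11, 11)
(-11, 0)
(0, 0)
(0, 11)
(-11, 11)

Answer: (0, 0)
(0, 11)
(-11, 11)
(-11, 0)
(0, 0)
(0, 11)
(-11, 11)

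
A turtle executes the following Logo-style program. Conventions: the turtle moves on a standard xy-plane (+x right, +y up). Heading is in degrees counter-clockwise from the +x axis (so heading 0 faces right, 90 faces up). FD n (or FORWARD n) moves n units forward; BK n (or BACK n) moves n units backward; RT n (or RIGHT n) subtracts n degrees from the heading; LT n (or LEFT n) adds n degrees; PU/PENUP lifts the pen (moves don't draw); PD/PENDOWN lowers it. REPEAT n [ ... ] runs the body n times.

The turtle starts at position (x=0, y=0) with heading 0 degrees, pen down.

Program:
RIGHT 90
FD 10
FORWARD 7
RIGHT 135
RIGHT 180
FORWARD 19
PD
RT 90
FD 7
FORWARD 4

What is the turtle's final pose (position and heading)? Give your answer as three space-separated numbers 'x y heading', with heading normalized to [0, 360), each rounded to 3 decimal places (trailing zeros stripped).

Answer: 5.657 -38.213 225

Derivation:
Executing turtle program step by step:
Start: pos=(0,0), heading=0, pen down
RT 90: heading 0 -> 270
FD 10: (0,0) -> (0,-10) [heading=270, draw]
FD 7: (0,-10) -> (0,-17) [heading=270, draw]
RT 135: heading 270 -> 135
RT 180: heading 135 -> 315
FD 19: (0,-17) -> (13.435,-30.435) [heading=315, draw]
PD: pen down
RT 90: heading 315 -> 225
FD 7: (13.435,-30.435) -> (8.485,-35.385) [heading=225, draw]
FD 4: (8.485,-35.385) -> (5.657,-38.213) [heading=225, draw]
Final: pos=(5.657,-38.213), heading=225, 5 segment(s) drawn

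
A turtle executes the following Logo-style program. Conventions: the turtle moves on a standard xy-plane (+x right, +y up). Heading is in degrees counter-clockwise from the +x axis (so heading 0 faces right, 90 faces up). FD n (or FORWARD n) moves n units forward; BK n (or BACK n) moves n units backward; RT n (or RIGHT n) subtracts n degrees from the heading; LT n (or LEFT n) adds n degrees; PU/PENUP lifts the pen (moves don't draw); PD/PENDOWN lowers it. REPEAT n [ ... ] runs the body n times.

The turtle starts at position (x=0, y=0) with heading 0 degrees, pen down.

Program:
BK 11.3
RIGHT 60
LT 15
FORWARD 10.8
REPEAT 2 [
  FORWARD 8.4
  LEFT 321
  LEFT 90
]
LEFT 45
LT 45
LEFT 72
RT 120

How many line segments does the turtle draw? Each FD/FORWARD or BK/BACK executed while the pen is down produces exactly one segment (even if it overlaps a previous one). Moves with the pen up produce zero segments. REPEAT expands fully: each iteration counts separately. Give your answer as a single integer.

Executing turtle program step by step:
Start: pos=(0,0), heading=0, pen down
BK 11.3: (0,0) -> (-11.3,0) [heading=0, draw]
RT 60: heading 0 -> 300
LT 15: heading 300 -> 315
FD 10.8: (-11.3,0) -> (-3.663,-7.637) [heading=315, draw]
REPEAT 2 [
  -- iteration 1/2 --
  FD 8.4: (-3.663,-7.637) -> (2.276,-13.576) [heading=315, draw]
  LT 321: heading 315 -> 276
  LT 90: heading 276 -> 6
  -- iteration 2/2 --
  FD 8.4: (2.276,-13.576) -> (10.63,-12.698) [heading=6, draw]
  LT 321: heading 6 -> 327
  LT 90: heading 327 -> 57
]
LT 45: heading 57 -> 102
LT 45: heading 102 -> 147
LT 72: heading 147 -> 219
RT 120: heading 219 -> 99
Final: pos=(10.63,-12.698), heading=99, 4 segment(s) drawn
Segments drawn: 4

Answer: 4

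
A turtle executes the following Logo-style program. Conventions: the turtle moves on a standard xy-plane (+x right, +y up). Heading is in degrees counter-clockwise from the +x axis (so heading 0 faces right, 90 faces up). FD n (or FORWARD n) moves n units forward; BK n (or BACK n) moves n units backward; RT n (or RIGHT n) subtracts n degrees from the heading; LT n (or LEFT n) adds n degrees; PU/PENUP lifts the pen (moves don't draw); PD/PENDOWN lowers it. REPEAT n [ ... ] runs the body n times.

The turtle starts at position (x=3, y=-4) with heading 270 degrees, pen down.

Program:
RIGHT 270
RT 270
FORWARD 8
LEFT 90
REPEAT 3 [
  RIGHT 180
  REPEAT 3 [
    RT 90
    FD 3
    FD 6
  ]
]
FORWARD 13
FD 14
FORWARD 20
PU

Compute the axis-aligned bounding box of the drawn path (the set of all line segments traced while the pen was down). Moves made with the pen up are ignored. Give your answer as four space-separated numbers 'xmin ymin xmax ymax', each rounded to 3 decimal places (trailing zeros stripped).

Answer: -15 -34 3 22

Derivation:
Executing turtle program step by step:
Start: pos=(3,-4), heading=270, pen down
RT 270: heading 270 -> 0
RT 270: heading 0 -> 90
FD 8: (3,-4) -> (3,4) [heading=90, draw]
LT 90: heading 90 -> 180
REPEAT 3 [
  -- iteration 1/3 --
  RT 180: heading 180 -> 0
  REPEAT 3 [
    -- iteration 1/3 --
    RT 90: heading 0 -> 270
    FD 3: (3,4) -> (3,1) [heading=270, draw]
    FD 6: (3,1) -> (3,-5) [heading=270, draw]
    -- iteration 2/3 --
    RT 90: heading 270 -> 180
    FD 3: (3,-5) -> (0,-5) [heading=180, draw]
    FD 6: (0,-5) -> (-6,-5) [heading=180, draw]
    -- iteration 3/3 --
    RT 90: heading 180 -> 90
    FD 3: (-6,-5) -> (-6,-2) [heading=90, draw]
    FD 6: (-6,-2) -> (-6,4) [heading=90, draw]
  ]
  -- iteration 2/3 --
  RT 180: heading 90 -> 270
  REPEAT 3 [
    -- iteration 1/3 --
    RT 90: heading 270 -> 180
    FD 3: (-6,4) -> (-9,4) [heading=180, draw]
    FD 6: (-9,4) -> (-15,4) [heading=180, draw]
    -- iteration 2/3 --
    RT 90: heading 180 -> 90
    FD 3: (-15,4) -> (-15,7) [heading=90, draw]
    FD 6: (-15,7) -> (-15,13) [heading=90, draw]
    -- iteration 3/3 --
    RT 90: heading 90 -> 0
    FD 3: (-15,13) -> (-12,13) [heading=0, draw]
    FD 6: (-12,13) -> (-6,13) [heading=0, draw]
  ]
  -- iteration 3/3 --
  RT 180: heading 0 -> 180
  REPEAT 3 [
    -- iteration 1/3 --
    RT 90: heading 180 -> 90
    FD 3: (-6,13) -> (-6,16) [heading=90, draw]
    FD 6: (-6,16) -> (-6,22) [heading=90, draw]
    -- iteration 2/3 --
    RT 90: heading 90 -> 0
    FD 3: (-6,22) -> (-3,22) [heading=0, draw]
    FD 6: (-3,22) -> (3,22) [heading=0, draw]
    -- iteration 3/3 --
    RT 90: heading 0 -> 270
    FD 3: (3,22) -> (3,19) [heading=270, draw]
    FD 6: (3,19) -> (3,13) [heading=270, draw]
  ]
]
FD 13: (3,13) -> (3,0) [heading=270, draw]
FD 14: (3,0) -> (3,-14) [heading=270, draw]
FD 20: (3,-14) -> (3,-34) [heading=270, draw]
PU: pen up
Final: pos=(3,-34), heading=270, 22 segment(s) drawn

Segment endpoints: x in {-15, -15, -15, -12, -9, -6, -6, -6, -6, -6, -6, -3, 0, 3, 3, 3, 3, 3, 3, 3, 3, 3, 3}, y in {-34, -14, -5, -5, -5, -4, -2, 0, 1, 4, 4, 4, 4, 7, 13, 13, 13, 13, 16, 19, 22, 22, 22}
xmin=-15, ymin=-34, xmax=3, ymax=22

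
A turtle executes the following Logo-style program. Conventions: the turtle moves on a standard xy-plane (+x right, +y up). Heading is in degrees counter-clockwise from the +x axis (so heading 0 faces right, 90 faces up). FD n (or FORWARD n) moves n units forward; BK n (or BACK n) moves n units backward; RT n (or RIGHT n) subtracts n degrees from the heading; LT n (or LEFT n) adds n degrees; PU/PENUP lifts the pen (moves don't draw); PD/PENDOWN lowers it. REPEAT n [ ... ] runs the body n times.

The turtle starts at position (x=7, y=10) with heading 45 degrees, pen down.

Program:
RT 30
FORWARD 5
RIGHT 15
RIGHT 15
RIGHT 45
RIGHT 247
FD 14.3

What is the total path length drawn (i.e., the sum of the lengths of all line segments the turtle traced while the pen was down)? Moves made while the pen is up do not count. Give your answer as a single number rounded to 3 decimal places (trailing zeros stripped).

Executing turtle program step by step:
Start: pos=(7,10), heading=45, pen down
RT 30: heading 45 -> 15
FD 5: (7,10) -> (11.83,11.294) [heading=15, draw]
RT 15: heading 15 -> 0
RT 15: heading 0 -> 345
RT 45: heading 345 -> 300
RT 247: heading 300 -> 53
FD 14.3: (11.83,11.294) -> (20.436,22.715) [heading=53, draw]
Final: pos=(20.436,22.715), heading=53, 2 segment(s) drawn

Segment lengths:
  seg 1: (7,10) -> (11.83,11.294), length = 5
  seg 2: (11.83,11.294) -> (20.436,22.715), length = 14.3
Total = 19.3

Answer: 19.3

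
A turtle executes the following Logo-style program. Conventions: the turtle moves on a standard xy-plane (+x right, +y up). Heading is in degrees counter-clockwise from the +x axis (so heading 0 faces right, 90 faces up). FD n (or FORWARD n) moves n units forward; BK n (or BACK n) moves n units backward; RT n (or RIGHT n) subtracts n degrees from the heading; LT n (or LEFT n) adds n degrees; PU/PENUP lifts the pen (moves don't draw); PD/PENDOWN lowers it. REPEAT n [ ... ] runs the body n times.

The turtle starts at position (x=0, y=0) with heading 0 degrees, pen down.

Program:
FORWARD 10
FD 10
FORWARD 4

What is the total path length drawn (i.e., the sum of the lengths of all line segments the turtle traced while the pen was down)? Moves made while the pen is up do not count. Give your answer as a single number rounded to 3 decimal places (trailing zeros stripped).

Executing turtle program step by step:
Start: pos=(0,0), heading=0, pen down
FD 10: (0,0) -> (10,0) [heading=0, draw]
FD 10: (10,0) -> (20,0) [heading=0, draw]
FD 4: (20,0) -> (24,0) [heading=0, draw]
Final: pos=(24,0), heading=0, 3 segment(s) drawn

Segment lengths:
  seg 1: (0,0) -> (10,0), length = 10
  seg 2: (10,0) -> (20,0), length = 10
  seg 3: (20,0) -> (24,0), length = 4
Total = 24

Answer: 24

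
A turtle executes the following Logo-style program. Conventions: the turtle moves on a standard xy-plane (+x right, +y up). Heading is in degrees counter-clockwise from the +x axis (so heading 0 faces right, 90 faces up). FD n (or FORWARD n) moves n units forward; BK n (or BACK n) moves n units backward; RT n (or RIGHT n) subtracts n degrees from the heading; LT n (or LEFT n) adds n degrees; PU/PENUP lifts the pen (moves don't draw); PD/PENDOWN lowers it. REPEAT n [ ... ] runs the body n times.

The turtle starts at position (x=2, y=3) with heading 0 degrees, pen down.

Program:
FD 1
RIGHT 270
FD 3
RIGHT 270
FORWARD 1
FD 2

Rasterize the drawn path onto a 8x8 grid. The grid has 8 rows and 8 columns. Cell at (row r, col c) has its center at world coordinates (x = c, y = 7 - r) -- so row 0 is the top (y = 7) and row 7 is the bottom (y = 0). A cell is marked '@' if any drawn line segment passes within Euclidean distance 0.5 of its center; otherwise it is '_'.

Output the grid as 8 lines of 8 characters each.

Answer: ________
@@@@____
___@____
___@____
__@@____
________
________
________

Derivation:
Segment 0: (2,3) -> (3,3)
Segment 1: (3,3) -> (3,6)
Segment 2: (3,6) -> (2,6)
Segment 3: (2,6) -> (-0,6)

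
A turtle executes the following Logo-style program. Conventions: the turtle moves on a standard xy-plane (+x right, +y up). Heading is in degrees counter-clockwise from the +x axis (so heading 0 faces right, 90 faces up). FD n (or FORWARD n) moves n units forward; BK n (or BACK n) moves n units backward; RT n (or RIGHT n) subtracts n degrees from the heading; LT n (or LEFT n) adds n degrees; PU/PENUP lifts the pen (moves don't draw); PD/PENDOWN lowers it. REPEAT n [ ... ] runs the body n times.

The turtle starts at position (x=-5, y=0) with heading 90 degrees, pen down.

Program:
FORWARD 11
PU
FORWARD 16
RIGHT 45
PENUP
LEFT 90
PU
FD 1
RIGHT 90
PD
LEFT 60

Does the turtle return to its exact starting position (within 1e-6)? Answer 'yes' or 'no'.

Executing turtle program step by step:
Start: pos=(-5,0), heading=90, pen down
FD 11: (-5,0) -> (-5,11) [heading=90, draw]
PU: pen up
FD 16: (-5,11) -> (-5,27) [heading=90, move]
RT 45: heading 90 -> 45
PU: pen up
LT 90: heading 45 -> 135
PU: pen up
FD 1: (-5,27) -> (-5.707,27.707) [heading=135, move]
RT 90: heading 135 -> 45
PD: pen down
LT 60: heading 45 -> 105
Final: pos=(-5.707,27.707), heading=105, 1 segment(s) drawn

Start position: (-5, 0)
Final position: (-5.707, 27.707)
Distance = 27.716; >= 1e-6 -> NOT closed

Answer: no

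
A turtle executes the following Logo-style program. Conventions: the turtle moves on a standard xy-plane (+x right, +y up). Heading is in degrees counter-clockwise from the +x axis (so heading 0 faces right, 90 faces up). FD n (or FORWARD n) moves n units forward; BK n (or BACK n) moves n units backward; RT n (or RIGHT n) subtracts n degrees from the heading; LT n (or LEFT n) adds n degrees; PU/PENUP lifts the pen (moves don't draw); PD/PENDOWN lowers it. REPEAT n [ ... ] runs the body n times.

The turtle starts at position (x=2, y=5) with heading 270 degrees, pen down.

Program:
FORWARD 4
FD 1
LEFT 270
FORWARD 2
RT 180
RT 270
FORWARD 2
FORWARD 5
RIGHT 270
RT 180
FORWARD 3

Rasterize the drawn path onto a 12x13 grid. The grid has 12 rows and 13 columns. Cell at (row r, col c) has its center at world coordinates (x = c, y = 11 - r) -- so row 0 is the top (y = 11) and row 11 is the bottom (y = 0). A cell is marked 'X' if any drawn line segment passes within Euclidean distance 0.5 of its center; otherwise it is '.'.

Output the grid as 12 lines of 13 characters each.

Answer: .............
.............
.............
.............
XXXX.........
X............
X.X..........
X.X..........
X.X..........
X.X..........
X.X..........
XXX..........

Derivation:
Segment 0: (2,5) -> (2,1)
Segment 1: (2,1) -> (2,0)
Segment 2: (2,0) -> (-0,0)
Segment 3: (-0,0) -> (-0,2)
Segment 4: (-0,2) -> (-0,7)
Segment 5: (-0,7) -> (3,7)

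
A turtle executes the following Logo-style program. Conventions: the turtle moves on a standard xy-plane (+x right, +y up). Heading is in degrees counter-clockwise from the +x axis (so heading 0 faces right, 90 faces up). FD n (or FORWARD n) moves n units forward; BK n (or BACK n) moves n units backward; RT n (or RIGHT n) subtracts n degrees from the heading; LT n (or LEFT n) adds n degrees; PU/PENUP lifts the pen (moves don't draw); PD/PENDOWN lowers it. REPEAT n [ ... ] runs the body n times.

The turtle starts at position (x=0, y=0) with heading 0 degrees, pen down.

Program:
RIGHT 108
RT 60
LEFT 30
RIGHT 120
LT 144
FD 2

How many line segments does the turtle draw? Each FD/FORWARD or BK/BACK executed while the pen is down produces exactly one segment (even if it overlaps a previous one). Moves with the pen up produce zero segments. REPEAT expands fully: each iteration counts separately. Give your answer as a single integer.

Answer: 1

Derivation:
Executing turtle program step by step:
Start: pos=(0,0), heading=0, pen down
RT 108: heading 0 -> 252
RT 60: heading 252 -> 192
LT 30: heading 192 -> 222
RT 120: heading 222 -> 102
LT 144: heading 102 -> 246
FD 2: (0,0) -> (-0.813,-1.827) [heading=246, draw]
Final: pos=(-0.813,-1.827), heading=246, 1 segment(s) drawn
Segments drawn: 1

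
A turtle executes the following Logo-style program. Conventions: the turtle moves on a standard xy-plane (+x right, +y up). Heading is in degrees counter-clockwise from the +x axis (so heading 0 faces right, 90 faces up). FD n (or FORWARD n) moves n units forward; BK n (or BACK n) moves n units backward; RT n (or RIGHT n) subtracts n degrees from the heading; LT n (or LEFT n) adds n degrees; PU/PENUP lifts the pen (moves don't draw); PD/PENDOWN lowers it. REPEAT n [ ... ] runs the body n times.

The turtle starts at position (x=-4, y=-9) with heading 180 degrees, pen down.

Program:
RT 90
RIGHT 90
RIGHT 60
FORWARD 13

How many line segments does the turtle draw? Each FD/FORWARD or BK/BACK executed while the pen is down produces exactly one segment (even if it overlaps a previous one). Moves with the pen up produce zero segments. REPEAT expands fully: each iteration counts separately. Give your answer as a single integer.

Executing turtle program step by step:
Start: pos=(-4,-9), heading=180, pen down
RT 90: heading 180 -> 90
RT 90: heading 90 -> 0
RT 60: heading 0 -> 300
FD 13: (-4,-9) -> (2.5,-20.258) [heading=300, draw]
Final: pos=(2.5,-20.258), heading=300, 1 segment(s) drawn
Segments drawn: 1

Answer: 1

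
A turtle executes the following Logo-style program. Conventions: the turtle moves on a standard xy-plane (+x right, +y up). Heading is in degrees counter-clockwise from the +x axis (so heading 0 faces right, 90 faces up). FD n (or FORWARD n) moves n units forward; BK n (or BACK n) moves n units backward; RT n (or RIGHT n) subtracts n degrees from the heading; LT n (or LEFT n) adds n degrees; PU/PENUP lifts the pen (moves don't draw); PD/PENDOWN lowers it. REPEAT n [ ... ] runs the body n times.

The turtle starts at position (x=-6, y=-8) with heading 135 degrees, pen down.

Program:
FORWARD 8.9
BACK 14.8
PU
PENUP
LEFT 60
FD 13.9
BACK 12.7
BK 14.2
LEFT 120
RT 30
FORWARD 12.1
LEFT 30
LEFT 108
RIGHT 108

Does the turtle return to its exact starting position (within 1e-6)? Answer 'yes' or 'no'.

Answer: no

Derivation:
Executing turtle program step by step:
Start: pos=(-6,-8), heading=135, pen down
FD 8.9: (-6,-8) -> (-12.293,-1.707) [heading=135, draw]
BK 14.8: (-12.293,-1.707) -> (-1.828,-12.172) [heading=135, draw]
PU: pen up
PU: pen up
LT 60: heading 135 -> 195
FD 13.9: (-1.828,-12.172) -> (-15.254,-15.77) [heading=195, move]
BK 12.7: (-15.254,-15.77) -> (-2.987,-12.483) [heading=195, move]
BK 14.2: (-2.987,-12.483) -> (10.729,-8.807) [heading=195, move]
LT 120: heading 195 -> 315
RT 30: heading 315 -> 285
FD 12.1: (10.729,-8.807) -> (13.861,-20.495) [heading=285, move]
LT 30: heading 285 -> 315
LT 108: heading 315 -> 63
RT 108: heading 63 -> 315
Final: pos=(13.861,-20.495), heading=315, 2 segment(s) drawn

Start position: (-6, -8)
Final position: (13.861, -20.495)
Distance = 23.464; >= 1e-6 -> NOT closed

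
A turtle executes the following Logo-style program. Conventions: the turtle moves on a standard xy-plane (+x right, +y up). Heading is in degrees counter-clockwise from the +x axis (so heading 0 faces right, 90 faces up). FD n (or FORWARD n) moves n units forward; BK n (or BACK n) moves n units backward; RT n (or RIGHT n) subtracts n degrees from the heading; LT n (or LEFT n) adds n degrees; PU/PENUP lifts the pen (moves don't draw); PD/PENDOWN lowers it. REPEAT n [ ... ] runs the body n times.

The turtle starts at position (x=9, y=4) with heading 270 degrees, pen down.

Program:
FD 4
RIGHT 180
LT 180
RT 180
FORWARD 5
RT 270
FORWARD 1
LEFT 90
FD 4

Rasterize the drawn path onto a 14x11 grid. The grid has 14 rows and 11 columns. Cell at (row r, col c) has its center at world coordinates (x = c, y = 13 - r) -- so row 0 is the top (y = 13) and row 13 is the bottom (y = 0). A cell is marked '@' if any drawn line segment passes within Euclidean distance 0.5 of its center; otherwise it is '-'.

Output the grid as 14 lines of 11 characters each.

Segment 0: (9,4) -> (9,0)
Segment 1: (9,0) -> (9,5)
Segment 2: (9,5) -> (8,5)
Segment 3: (8,5) -> (8,1)

Answer: -----------
-----------
-----------
-----------
-----------
-----------
-----------
-----------
--------@@-
--------@@-
--------@@-
--------@@-
--------@@-
---------@-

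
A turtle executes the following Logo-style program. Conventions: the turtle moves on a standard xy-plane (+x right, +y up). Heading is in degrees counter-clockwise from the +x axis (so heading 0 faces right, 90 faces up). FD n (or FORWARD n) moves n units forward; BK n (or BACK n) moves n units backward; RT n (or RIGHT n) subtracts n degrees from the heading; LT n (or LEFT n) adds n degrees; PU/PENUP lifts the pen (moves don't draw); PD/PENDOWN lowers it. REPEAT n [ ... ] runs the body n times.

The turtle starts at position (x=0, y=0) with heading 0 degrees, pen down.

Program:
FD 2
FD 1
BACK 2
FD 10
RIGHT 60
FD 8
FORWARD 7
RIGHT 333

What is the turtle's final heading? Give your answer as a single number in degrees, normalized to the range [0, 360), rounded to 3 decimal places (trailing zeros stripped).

Answer: 327

Derivation:
Executing turtle program step by step:
Start: pos=(0,0), heading=0, pen down
FD 2: (0,0) -> (2,0) [heading=0, draw]
FD 1: (2,0) -> (3,0) [heading=0, draw]
BK 2: (3,0) -> (1,0) [heading=0, draw]
FD 10: (1,0) -> (11,0) [heading=0, draw]
RT 60: heading 0 -> 300
FD 8: (11,0) -> (15,-6.928) [heading=300, draw]
FD 7: (15,-6.928) -> (18.5,-12.99) [heading=300, draw]
RT 333: heading 300 -> 327
Final: pos=(18.5,-12.99), heading=327, 6 segment(s) drawn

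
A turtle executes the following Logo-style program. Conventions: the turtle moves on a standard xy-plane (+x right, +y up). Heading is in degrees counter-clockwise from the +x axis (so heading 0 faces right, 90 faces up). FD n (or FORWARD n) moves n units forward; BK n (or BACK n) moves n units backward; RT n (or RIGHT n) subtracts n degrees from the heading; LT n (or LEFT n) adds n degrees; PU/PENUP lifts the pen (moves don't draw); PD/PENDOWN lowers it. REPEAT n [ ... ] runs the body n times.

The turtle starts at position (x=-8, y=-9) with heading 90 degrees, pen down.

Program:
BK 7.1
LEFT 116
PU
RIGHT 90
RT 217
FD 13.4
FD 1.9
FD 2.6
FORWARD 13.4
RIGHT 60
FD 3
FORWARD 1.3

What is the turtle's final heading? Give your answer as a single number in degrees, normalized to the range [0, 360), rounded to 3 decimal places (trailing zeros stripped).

Answer: 199

Derivation:
Executing turtle program step by step:
Start: pos=(-8,-9), heading=90, pen down
BK 7.1: (-8,-9) -> (-8,-16.1) [heading=90, draw]
LT 116: heading 90 -> 206
PU: pen up
RT 90: heading 206 -> 116
RT 217: heading 116 -> 259
FD 13.4: (-8,-16.1) -> (-10.557,-29.254) [heading=259, move]
FD 1.9: (-10.557,-29.254) -> (-10.919,-31.119) [heading=259, move]
FD 2.6: (-10.919,-31.119) -> (-11.415,-33.671) [heading=259, move]
FD 13.4: (-11.415,-33.671) -> (-13.972,-46.825) [heading=259, move]
RT 60: heading 259 -> 199
FD 3: (-13.972,-46.825) -> (-16.809,-47.802) [heading=199, move]
FD 1.3: (-16.809,-47.802) -> (-18.038,-48.225) [heading=199, move]
Final: pos=(-18.038,-48.225), heading=199, 1 segment(s) drawn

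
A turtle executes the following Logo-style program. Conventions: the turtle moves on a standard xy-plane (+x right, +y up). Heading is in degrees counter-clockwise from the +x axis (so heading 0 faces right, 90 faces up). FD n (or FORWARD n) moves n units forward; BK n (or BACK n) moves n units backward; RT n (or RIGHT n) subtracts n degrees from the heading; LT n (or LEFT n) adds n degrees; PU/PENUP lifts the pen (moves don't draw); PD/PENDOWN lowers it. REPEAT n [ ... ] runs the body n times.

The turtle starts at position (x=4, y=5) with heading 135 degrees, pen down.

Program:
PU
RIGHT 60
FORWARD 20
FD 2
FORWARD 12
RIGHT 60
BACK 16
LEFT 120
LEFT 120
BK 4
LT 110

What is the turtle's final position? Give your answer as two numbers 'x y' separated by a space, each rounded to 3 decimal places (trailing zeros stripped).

Answer: -1.62 37.564

Derivation:
Executing turtle program step by step:
Start: pos=(4,5), heading=135, pen down
PU: pen up
RT 60: heading 135 -> 75
FD 20: (4,5) -> (9.176,24.319) [heading=75, move]
FD 2: (9.176,24.319) -> (9.694,26.25) [heading=75, move]
FD 12: (9.694,26.25) -> (12.8,37.841) [heading=75, move]
RT 60: heading 75 -> 15
BK 16: (12.8,37.841) -> (-2.655,33.7) [heading=15, move]
LT 120: heading 15 -> 135
LT 120: heading 135 -> 255
BK 4: (-2.655,33.7) -> (-1.62,37.564) [heading=255, move]
LT 110: heading 255 -> 5
Final: pos=(-1.62,37.564), heading=5, 0 segment(s) drawn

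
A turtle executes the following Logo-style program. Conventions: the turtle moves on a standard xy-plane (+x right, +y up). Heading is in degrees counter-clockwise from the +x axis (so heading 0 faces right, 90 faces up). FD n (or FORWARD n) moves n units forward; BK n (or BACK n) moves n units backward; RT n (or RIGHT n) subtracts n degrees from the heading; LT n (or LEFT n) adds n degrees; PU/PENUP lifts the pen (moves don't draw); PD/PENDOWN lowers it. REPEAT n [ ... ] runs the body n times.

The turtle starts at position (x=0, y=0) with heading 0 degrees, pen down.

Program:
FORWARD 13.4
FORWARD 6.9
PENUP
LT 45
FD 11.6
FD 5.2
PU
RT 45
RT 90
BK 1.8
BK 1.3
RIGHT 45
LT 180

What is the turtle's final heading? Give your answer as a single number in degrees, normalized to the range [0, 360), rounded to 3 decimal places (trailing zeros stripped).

Executing turtle program step by step:
Start: pos=(0,0), heading=0, pen down
FD 13.4: (0,0) -> (13.4,0) [heading=0, draw]
FD 6.9: (13.4,0) -> (20.3,0) [heading=0, draw]
PU: pen up
LT 45: heading 0 -> 45
FD 11.6: (20.3,0) -> (28.502,8.202) [heading=45, move]
FD 5.2: (28.502,8.202) -> (32.179,11.879) [heading=45, move]
PU: pen up
RT 45: heading 45 -> 0
RT 90: heading 0 -> 270
BK 1.8: (32.179,11.879) -> (32.179,13.679) [heading=270, move]
BK 1.3: (32.179,13.679) -> (32.179,14.979) [heading=270, move]
RT 45: heading 270 -> 225
LT 180: heading 225 -> 45
Final: pos=(32.179,14.979), heading=45, 2 segment(s) drawn

Answer: 45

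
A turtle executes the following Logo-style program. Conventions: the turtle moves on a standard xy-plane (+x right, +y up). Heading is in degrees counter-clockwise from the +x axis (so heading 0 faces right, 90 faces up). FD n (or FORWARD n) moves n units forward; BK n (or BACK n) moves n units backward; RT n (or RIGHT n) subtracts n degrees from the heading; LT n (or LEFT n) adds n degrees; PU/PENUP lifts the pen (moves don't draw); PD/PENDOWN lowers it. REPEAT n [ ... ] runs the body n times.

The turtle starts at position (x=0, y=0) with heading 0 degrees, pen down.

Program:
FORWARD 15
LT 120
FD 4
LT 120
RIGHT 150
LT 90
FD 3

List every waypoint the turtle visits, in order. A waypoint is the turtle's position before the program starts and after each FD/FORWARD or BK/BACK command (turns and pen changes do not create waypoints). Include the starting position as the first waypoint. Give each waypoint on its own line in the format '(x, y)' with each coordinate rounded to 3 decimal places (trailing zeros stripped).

Answer: (0, 0)
(15, 0)
(13, 3.464)
(10, 3.464)

Derivation:
Executing turtle program step by step:
Start: pos=(0,0), heading=0, pen down
FD 15: (0,0) -> (15,0) [heading=0, draw]
LT 120: heading 0 -> 120
FD 4: (15,0) -> (13,3.464) [heading=120, draw]
LT 120: heading 120 -> 240
RT 150: heading 240 -> 90
LT 90: heading 90 -> 180
FD 3: (13,3.464) -> (10,3.464) [heading=180, draw]
Final: pos=(10,3.464), heading=180, 3 segment(s) drawn
Waypoints (4 total):
(0, 0)
(15, 0)
(13, 3.464)
(10, 3.464)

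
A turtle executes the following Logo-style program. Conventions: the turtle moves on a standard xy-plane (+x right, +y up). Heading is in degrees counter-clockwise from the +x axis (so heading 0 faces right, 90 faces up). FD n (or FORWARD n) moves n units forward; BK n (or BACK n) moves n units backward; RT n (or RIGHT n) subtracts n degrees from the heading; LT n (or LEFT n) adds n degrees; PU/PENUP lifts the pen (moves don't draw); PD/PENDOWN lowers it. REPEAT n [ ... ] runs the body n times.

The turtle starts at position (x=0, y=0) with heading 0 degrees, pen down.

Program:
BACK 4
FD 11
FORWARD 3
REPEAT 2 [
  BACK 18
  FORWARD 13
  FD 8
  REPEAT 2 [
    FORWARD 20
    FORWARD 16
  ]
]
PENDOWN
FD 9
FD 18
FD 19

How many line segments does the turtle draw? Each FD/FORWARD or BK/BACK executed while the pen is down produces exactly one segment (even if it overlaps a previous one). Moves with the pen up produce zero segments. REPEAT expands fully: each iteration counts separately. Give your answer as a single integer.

Executing turtle program step by step:
Start: pos=(0,0), heading=0, pen down
BK 4: (0,0) -> (-4,0) [heading=0, draw]
FD 11: (-4,0) -> (7,0) [heading=0, draw]
FD 3: (7,0) -> (10,0) [heading=0, draw]
REPEAT 2 [
  -- iteration 1/2 --
  BK 18: (10,0) -> (-8,0) [heading=0, draw]
  FD 13: (-8,0) -> (5,0) [heading=0, draw]
  FD 8: (5,0) -> (13,0) [heading=0, draw]
  REPEAT 2 [
    -- iteration 1/2 --
    FD 20: (13,0) -> (33,0) [heading=0, draw]
    FD 16: (33,0) -> (49,0) [heading=0, draw]
    -- iteration 2/2 --
    FD 20: (49,0) -> (69,0) [heading=0, draw]
    FD 16: (69,0) -> (85,0) [heading=0, draw]
  ]
  -- iteration 2/2 --
  BK 18: (85,0) -> (67,0) [heading=0, draw]
  FD 13: (67,0) -> (80,0) [heading=0, draw]
  FD 8: (80,0) -> (88,0) [heading=0, draw]
  REPEAT 2 [
    -- iteration 1/2 --
    FD 20: (88,0) -> (108,0) [heading=0, draw]
    FD 16: (108,0) -> (124,0) [heading=0, draw]
    -- iteration 2/2 --
    FD 20: (124,0) -> (144,0) [heading=0, draw]
    FD 16: (144,0) -> (160,0) [heading=0, draw]
  ]
]
PD: pen down
FD 9: (160,0) -> (169,0) [heading=0, draw]
FD 18: (169,0) -> (187,0) [heading=0, draw]
FD 19: (187,0) -> (206,0) [heading=0, draw]
Final: pos=(206,0), heading=0, 20 segment(s) drawn
Segments drawn: 20

Answer: 20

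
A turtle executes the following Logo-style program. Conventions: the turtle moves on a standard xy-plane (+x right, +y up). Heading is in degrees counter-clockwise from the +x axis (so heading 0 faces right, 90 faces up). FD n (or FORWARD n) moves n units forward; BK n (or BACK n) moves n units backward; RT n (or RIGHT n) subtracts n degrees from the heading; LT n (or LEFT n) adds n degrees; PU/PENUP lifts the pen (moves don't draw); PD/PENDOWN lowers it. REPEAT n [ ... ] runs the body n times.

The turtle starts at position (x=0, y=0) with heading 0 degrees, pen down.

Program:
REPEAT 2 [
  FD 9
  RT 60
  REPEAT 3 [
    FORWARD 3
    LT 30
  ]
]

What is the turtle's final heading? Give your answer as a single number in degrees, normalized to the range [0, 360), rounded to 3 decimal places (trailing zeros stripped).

Answer: 60

Derivation:
Executing turtle program step by step:
Start: pos=(0,0), heading=0, pen down
REPEAT 2 [
  -- iteration 1/2 --
  FD 9: (0,0) -> (9,0) [heading=0, draw]
  RT 60: heading 0 -> 300
  REPEAT 3 [
    -- iteration 1/3 --
    FD 3: (9,0) -> (10.5,-2.598) [heading=300, draw]
    LT 30: heading 300 -> 330
    -- iteration 2/3 --
    FD 3: (10.5,-2.598) -> (13.098,-4.098) [heading=330, draw]
    LT 30: heading 330 -> 0
    -- iteration 3/3 --
    FD 3: (13.098,-4.098) -> (16.098,-4.098) [heading=0, draw]
    LT 30: heading 0 -> 30
  ]
  -- iteration 2/2 --
  FD 9: (16.098,-4.098) -> (23.892,0.402) [heading=30, draw]
  RT 60: heading 30 -> 330
  REPEAT 3 [
    -- iteration 1/3 --
    FD 3: (23.892,0.402) -> (26.49,-1.098) [heading=330, draw]
    LT 30: heading 330 -> 0
    -- iteration 2/3 --
    FD 3: (26.49,-1.098) -> (29.49,-1.098) [heading=0, draw]
    LT 30: heading 0 -> 30
    -- iteration 3/3 --
    FD 3: (29.49,-1.098) -> (32.088,0.402) [heading=30, draw]
    LT 30: heading 30 -> 60
  ]
]
Final: pos=(32.088,0.402), heading=60, 8 segment(s) drawn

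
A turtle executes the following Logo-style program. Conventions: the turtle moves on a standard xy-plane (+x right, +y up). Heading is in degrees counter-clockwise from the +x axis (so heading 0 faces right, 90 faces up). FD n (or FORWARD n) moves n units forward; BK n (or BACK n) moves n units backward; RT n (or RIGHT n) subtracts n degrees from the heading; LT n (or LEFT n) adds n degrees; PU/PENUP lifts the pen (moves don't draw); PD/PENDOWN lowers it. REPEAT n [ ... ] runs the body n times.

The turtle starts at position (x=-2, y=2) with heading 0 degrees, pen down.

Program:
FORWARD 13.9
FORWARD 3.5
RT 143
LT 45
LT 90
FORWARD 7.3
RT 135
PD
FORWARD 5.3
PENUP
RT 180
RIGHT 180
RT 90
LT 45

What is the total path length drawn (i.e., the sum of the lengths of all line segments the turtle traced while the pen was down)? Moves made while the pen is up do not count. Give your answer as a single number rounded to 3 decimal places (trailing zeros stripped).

Answer: 30

Derivation:
Executing turtle program step by step:
Start: pos=(-2,2), heading=0, pen down
FD 13.9: (-2,2) -> (11.9,2) [heading=0, draw]
FD 3.5: (11.9,2) -> (15.4,2) [heading=0, draw]
RT 143: heading 0 -> 217
LT 45: heading 217 -> 262
LT 90: heading 262 -> 352
FD 7.3: (15.4,2) -> (22.629,0.984) [heading=352, draw]
RT 135: heading 352 -> 217
PD: pen down
FD 5.3: (22.629,0.984) -> (18.396,-2.206) [heading=217, draw]
PU: pen up
RT 180: heading 217 -> 37
RT 180: heading 37 -> 217
RT 90: heading 217 -> 127
LT 45: heading 127 -> 172
Final: pos=(18.396,-2.206), heading=172, 4 segment(s) drawn

Segment lengths:
  seg 1: (-2,2) -> (11.9,2), length = 13.9
  seg 2: (11.9,2) -> (15.4,2), length = 3.5
  seg 3: (15.4,2) -> (22.629,0.984), length = 7.3
  seg 4: (22.629,0.984) -> (18.396,-2.206), length = 5.3
Total = 30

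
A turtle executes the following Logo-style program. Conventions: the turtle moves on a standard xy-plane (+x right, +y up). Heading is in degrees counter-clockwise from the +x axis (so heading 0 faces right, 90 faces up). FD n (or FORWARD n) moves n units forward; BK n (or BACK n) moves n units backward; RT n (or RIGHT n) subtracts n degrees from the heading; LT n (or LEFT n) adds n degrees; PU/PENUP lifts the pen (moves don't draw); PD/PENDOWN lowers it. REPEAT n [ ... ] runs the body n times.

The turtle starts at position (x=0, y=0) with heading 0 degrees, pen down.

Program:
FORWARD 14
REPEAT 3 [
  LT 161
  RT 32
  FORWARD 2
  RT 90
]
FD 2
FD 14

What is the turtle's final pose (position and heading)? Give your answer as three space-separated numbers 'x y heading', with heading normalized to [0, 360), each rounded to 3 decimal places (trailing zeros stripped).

Answer: 1.739 15.318 117

Derivation:
Executing turtle program step by step:
Start: pos=(0,0), heading=0, pen down
FD 14: (0,0) -> (14,0) [heading=0, draw]
REPEAT 3 [
  -- iteration 1/3 --
  LT 161: heading 0 -> 161
  RT 32: heading 161 -> 129
  FD 2: (14,0) -> (12.741,1.554) [heading=129, draw]
  RT 90: heading 129 -> 39
  -- iteration 2/3 --
  LT 161: heading 39 -> 200
  RT 32: heading 200 -> 168
  FD 2: (12.741,1.554) -> (10.785,1.97) [heading=168, draw]
  RT 90: heading 168 -> 78
  -- iteration 3/3 --
  LT 161: heading 78 -> 239
  RT 32: heading 239 -> 207
  FD 2: (10.785,1.97) -> (9.003,1.062) [heading=207, draw]
  RT 90: heading 207 -> 117
]
FD 2: (9.003,1.062) -> (8.095,2.844) [heading=117, draw]
FD 14: (8.095,2.844) -> (1.739,15.318) [heading=117, draw]
Final: pos=(1.739,15.318), heading=117, 6 segment(s) drawn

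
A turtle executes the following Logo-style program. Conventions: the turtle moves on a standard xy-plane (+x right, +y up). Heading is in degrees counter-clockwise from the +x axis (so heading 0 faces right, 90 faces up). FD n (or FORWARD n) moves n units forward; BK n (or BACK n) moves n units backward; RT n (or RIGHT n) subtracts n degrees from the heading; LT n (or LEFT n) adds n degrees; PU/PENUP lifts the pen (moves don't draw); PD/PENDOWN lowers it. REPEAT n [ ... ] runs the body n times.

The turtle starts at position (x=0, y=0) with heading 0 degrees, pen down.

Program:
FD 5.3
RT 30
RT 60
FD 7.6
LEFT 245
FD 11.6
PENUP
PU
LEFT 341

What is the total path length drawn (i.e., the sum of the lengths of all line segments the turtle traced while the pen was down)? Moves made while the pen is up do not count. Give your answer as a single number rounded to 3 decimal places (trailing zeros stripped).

Answer: 24.5

Derivation:
Executing turtle program step by step:
Start: pos=(0,0), heading=0, pen down
FD 5.3: (0,0) -> (5.3,0) [heading=0, draw]
RT 30: heading 0 -> 330
RT 60: heading 330 -> 270
FD 7.6: (5.3,0) -> (5.3,-7.6) [heading=270, draw]
LT 245: heading 270 -> 155
FD 11.6: (5.3,-7.6) -> (-5.213,-2.698) [heading=155, draw]
PU: pen up
PU: pen up
LT 341: heading 155 -> 136
Final: pos=(-5.213,-2.698), heading=136, 3 segment(s) drawn

Segment lengths:
  seg 1: (0,0) -> (5.3,0), length = 5.3
  seg 2: (5.3,0) -> (5.3,-7.6), length = 7.6
  seg 3: (5.3,-7.6) -> (-5.213,-2.698), length = 11.6
Total = 24.5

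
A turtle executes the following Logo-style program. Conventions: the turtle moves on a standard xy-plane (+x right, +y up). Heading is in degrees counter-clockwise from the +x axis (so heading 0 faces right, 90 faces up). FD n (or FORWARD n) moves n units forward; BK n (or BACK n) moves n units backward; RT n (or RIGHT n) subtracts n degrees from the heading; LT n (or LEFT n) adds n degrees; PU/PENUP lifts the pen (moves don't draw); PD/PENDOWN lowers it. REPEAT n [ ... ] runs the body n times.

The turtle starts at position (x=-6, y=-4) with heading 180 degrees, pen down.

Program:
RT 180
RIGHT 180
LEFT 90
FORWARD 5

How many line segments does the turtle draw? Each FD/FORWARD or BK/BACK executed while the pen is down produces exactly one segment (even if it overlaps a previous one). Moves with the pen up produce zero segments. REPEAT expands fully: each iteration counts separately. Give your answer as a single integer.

Executing turtle program step by step:
Start: pos=(-6,-4), heading=180, pen down
RT 180: heading 180 -> 0
RT 180: heading 0 -> 180
LT 90: heading 180 -> 270
FD 5: (-6,-4) -> (-6,-9) [heading=270, draw]
Final: pos=(-6,-9), heading=270, 1 segment(s) drawn
Segments drawn: 1

Answer: 1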